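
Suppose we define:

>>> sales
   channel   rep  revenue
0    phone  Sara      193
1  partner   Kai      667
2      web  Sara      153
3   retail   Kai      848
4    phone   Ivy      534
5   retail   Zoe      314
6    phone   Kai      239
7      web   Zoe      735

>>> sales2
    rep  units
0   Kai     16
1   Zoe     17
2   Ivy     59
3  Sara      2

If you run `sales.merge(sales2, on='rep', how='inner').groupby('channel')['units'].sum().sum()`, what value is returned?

145

merge on 'rep' (how='inner') → 8 rows:
   channel   rep  revenue  units
0    phone  Sara      193      2
1  partner   Kai      667     16
2      web  Sara      153      2
3   retail   Kai      848     16
4    phone   Ivy      534     59
5   retail   Zoe      314     17
6    phone   Kai      239     16
7      web   Zoe      735     17
group by channel, sum of units:
channel
partner    16
phone      77
retail     33
web        19
Name: units, dtype: int64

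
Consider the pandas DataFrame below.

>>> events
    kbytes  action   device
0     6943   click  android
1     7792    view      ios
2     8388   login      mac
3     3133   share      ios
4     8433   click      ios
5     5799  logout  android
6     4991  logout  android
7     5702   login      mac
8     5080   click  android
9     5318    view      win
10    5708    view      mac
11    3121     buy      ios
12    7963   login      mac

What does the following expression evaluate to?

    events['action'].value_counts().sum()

13

value_counts of action:
action
click     3
view      3
login     3
logout    2
share     1
buy       1
Name: count, dtype: int64
Taking the sum of the resulting series gives 13.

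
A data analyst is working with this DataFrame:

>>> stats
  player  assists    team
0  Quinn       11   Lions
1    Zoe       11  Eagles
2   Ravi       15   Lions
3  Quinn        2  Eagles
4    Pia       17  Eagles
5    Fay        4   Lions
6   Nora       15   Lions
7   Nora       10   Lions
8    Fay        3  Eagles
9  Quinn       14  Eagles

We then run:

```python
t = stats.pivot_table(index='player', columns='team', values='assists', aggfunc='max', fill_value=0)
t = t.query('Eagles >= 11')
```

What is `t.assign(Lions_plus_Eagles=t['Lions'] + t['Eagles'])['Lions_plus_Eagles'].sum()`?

53

pivot: rows=player, cols=team, max(assists):
team    Eagles  Lions
player               
Fay          3      4
Nora         0     15
Pia         17      0
Quinn       14     11
Ravi         0     15
Zoe         11      0
filter rows where Eagles >= 11:
team    Eagles  Lions
player               
Pia         17      0
Quinn       14     11
Zoe         11      0
add column Lions_plus_Eagles = t['Lions'] + t['Eagles']:
team    Eagles  Lions  Lions_plus_Eagles
player                                  
Pia         17      0                 17
Quinn       14     11                 25
Zoe         11      0                 11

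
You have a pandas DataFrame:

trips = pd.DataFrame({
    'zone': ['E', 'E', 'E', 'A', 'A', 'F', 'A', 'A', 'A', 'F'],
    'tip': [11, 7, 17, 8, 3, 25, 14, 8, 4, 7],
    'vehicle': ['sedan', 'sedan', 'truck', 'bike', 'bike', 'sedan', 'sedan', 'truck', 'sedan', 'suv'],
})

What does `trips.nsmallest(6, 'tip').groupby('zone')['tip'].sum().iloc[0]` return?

take 6 rows with smallest tip:
  zone  tip vehicle
4    A    3    bike
8    A    4   sedan
1    E    7   sedan
9    F    7     suv
3    A    8    bike
7    A    8   truck
group by zone, sum of tip:
zone
A    23
E     7
F     7
Name: tip, dtype: int64
Taking the value at position 0 gives 23.

23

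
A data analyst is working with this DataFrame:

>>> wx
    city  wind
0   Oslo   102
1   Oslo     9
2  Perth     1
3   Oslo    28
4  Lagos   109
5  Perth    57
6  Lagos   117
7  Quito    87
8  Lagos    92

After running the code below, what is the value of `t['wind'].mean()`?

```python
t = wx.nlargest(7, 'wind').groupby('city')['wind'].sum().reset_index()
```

take 7 rows with largest wind:
    city  wind
6  Lagos   117
4  Lagos   109
0   Oslo   102
8  Lagos    92
7  Quito    87
5  Perth    57
3   Oslo    28
group by city, sum of wind:
city
Lagos    318
Oslo     130
Perth     57
Quito     87
Name: wind, dtype: int64
reset_index():
    city  wind
0  Lagos   318
1   Oslo   130
2  Perth    57
3  Quito    87

148.0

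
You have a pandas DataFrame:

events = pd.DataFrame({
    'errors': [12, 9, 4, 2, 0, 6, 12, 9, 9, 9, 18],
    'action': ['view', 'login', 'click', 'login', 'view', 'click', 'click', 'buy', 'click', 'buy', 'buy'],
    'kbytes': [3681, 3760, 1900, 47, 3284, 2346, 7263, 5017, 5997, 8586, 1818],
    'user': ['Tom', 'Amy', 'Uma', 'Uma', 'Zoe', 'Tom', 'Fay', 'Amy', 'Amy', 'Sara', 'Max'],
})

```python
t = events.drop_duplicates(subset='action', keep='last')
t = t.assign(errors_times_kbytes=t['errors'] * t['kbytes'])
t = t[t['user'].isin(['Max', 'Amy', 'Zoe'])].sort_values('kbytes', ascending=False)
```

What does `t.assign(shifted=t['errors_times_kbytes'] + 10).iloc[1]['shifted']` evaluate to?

10

drop duplicate action (keep=last):
    errors action  kbytes user
3        2  login      47  Uma
4        0   view    3284  Zoe
8        9  click    5997  Amy
10      18    buy    1818  Max
add column errors_times_kbytes = t['errors'] * t['kbytes']:
    errors action  kbytes user  errors_times_kbytes
3        2  login      47  Uma                   94
4        0   view    3284  Zoe                    0
8        9  click    5997  Amy                53973
10      18    buy    1818  Max                32724
filter rows where user in ['Max', 'Amy', 'Zoe']:
    errors action  kbytes user  errors_times_kbytes
4        0   view    3284  Zoe                    0
8        9  click    5997  Amy                53973
10      18    buy    1818  Max                32724
sort by kbytes descending:
    errors action  kbytes user  errors_times_kbytes
8        9  click    5997  Amy                53973
4        0   view    3284  Zoe                    0
10      18    buy    1818  Max                32724
add column shifted = t['errors_times_kbytes'] + 10:
    errors action  kbytes user  errors_times_kbytes  shifted
8        9  click    5997  Amy                53973    53983
4        0   view    3284  Zoe                    0       10
10      18    buy    1818  Max                32724    32734
Then the value at position 1, column 'shifted': 10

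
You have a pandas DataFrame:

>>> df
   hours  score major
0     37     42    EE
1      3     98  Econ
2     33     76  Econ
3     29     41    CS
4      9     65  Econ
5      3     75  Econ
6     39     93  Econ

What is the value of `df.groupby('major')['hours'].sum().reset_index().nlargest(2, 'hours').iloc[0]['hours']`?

group by major, sum of hours:
major
CS      29
EE      37
Econ    87
Name: hours, dtype: int64
reset_index():
  major  hours
0    CS     29
1    EE     37
2  Econ     87
take 2 rows with largest hours:
  major  hours
2  Econ     87
1    EE     37
Then the value at position 0, column 'hours': 87

87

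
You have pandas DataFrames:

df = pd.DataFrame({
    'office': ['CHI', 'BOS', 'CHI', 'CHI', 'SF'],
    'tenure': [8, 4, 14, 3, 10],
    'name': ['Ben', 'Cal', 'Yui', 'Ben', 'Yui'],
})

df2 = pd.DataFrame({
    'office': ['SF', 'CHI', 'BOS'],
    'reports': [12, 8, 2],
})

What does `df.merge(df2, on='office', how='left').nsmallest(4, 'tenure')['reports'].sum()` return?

30

merge on 'office' (how='left') → 5 rows:
  office  tenure name  reports
0    CHI       8  Ben        8
1    BOS       4  Cal        2
2    CHI      14  Yui        8
3    CHI       3  Ben        8
4     SF      10  Yui       12
take 4 rows with smallest tenure:
  office  tenure name  reports
3    CHI       3  Ben        8
1    BOS       4  Cal        2
0    CHI       8  Ben        8
4     SF      10  Yui       12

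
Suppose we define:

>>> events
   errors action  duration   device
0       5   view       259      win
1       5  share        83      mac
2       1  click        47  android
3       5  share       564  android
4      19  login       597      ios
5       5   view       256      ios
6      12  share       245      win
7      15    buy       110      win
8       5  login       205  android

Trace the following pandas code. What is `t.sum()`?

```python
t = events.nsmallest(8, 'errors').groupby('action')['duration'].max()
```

1185

take 8 rows with smallest errors:
   errors action  duration   device
2       1  click        47  android
0       5   view       259      win
1       5  share        83      mac
3       5  share       564  android
5       5   view       256      ios
8       5  login       205  android
6      12  share       245      win
7      15    buy       110      win
group by action, max of duration:
action
buy      110
click     47
login    205
share    564
view     259
Name: duration, dtype: int64
Taking the sum of the resulting series gives 1185.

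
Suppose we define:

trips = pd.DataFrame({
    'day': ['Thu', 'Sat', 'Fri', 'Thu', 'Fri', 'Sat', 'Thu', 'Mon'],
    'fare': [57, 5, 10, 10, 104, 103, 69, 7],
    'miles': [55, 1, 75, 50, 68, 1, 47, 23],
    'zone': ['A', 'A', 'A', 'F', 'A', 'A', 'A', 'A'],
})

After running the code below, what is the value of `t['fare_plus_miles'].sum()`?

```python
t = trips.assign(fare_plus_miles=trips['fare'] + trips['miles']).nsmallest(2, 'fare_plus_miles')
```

add column fare_plus_miles = trips['fare'] + trips['miles']:
   day  fare  miles zone  fare_plus_miles
0  Thu    57     55    A              112
1  Sat     5      1    A                6
2  Fri    10     75    A               85
3  Thu    10     50    F               60
4  Fri   104     68    A              172
5  Sat   103      1    A              104
6  Thu    69     47    A              116
7  Mon     7     23    A               30
take 2 rows with smallest fare_plus_miles:
   day  fare  miles zone  fare_plus_miles
1  Sat     5      1    A                6
7  Mon     7     23    A               30
The sum of column 'fare_plus_miles' is 36.

36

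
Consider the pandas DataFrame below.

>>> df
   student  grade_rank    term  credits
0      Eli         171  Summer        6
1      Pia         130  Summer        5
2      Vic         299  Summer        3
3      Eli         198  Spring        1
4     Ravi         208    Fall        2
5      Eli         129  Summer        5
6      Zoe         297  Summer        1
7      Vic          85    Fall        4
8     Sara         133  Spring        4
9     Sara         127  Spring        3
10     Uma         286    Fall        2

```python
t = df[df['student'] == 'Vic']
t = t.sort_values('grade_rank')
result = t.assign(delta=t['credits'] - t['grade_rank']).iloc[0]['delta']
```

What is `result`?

filter rows where student == 'Vic':
  student  grade_rank    term  credits
2     Vic         299  Summer        3
7     Vic          85    Fall        4
sort by grade_rank:
  student  grade_rank    term  credits
7     Vic          85    Fall        4
2     Vic         299  Summer        3
add column delta = t['credits'] - t['grade_rank']:
  student  grade_rank    term  credits  delta
7     Vic          85    Fall        4    -81
2     Vic         299  Summer        3   -296
Reading off the value at position 0, column 'delta', we get -81.

-81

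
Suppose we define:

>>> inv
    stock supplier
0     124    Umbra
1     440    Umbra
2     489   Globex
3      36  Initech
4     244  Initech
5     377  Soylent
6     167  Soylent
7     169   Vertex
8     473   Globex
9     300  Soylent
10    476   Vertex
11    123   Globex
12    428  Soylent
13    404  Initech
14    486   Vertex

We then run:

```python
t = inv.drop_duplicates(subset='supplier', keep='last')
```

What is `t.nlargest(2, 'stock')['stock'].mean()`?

drop duplicate supplier (keep=last):
    stock supplier
1     440    Umbra
11    123   Globex
12    428  Soylent
13    404  Initech
14    486   Vertex
take 2 rows with largest stock:
    stock supplier
14    486   Vertex
1     440    Umbra
Reading off the mean of column 'stock', we get 463.0.

463.0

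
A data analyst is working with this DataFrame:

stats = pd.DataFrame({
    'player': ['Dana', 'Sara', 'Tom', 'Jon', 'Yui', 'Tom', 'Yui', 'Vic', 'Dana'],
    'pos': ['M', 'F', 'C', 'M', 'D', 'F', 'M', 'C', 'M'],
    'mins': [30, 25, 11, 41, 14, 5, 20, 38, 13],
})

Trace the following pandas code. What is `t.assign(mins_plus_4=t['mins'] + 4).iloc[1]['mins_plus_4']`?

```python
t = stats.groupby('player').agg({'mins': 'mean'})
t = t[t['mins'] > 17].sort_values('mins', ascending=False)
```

group by player, mean of mins:
        mins
player      
Dana    21.5
Jon     41.0
Sara    25.0
Tom      8.0
Vic     38.0
Yui     17.0
filter rows where mins > 17:
        mins
player      
Dana    21.5
Jon     41.0
Sara    25.0
Vic     38.0
sort by mins descending:
        mins
player      
Jon     41.0
Vic     38.0
Sara    25.0
Dana    21.5
add column mins_plus_4 = t['mins'] + 4:
        mins  mins_plus_4
player                   
Jon     41.0         45.0
Vic     38.0         42.0
Sara    25.0         29.0
Dana    21.5         25.5

42.0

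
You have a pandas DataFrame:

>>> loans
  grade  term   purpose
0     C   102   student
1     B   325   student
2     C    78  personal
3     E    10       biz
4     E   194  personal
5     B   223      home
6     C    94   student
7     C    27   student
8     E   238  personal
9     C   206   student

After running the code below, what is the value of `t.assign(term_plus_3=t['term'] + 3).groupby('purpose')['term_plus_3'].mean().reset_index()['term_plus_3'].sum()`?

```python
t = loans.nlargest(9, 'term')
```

take 9 rows with largest term:
  grade  term   purpose
1     B   325   student
8     E   238  personal
5     B   223      home
9     C   206   student
4     E   194  personal
0     C   102   student
6     C    94   student
2     C    78  personal
7     C    27   student
add column term_plus_3 = t['term'] + 3:
  grade  term   purpose  term_plus_3
1     B   325   student          328
8     E   238  personal          241
5     B   223      home          226
9     C   206   student          209
4     E   194  personal          197
0     C   102   student          105
6     C    94   student           97
2     C    78  personal           81
7     C    27   student           30
group by purpose, mean of term_plus_3:
purpose
home        226.0
personal    173.0
student     153.8
Name: term_plus_3, dtype: float64
reset_index():
    purpose  term_plus_3
0      home        226.0
1  personal        173.0
2   student        153.8
sum of column 'term_plus_3' → 552.8

552.8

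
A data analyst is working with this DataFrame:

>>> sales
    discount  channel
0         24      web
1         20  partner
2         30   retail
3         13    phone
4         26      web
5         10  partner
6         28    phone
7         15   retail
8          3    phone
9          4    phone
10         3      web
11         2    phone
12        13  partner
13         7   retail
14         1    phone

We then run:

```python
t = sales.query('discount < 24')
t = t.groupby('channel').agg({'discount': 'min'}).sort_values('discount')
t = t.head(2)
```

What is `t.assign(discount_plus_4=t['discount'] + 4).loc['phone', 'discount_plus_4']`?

filter rows where discount < 24:
    discount  channel
1         20  partner
3         13    phone
5         10  partner
7         15   retail
8          3    phone
9          4    phone
10         3      web
11         2    phone
12        13  partner
13         7   retail
14         1    phone
group by channel, min of discount:
         discount
channel          
partner        10
phone           1
retail          7
web             3
sort by discount:
         discount
channel          
phone           1
web             3
retail          7
partner        10
take first 2 rows:
         discount
channel          
phone           1
web             3
add column discount_plus_4 = t['discount'] + 4:
         discount  discount_plus_4
channel                           
phone           1                5
web             3                7
Reading off the value at row 'phone', column 'discount_plus_4', we get 5.

5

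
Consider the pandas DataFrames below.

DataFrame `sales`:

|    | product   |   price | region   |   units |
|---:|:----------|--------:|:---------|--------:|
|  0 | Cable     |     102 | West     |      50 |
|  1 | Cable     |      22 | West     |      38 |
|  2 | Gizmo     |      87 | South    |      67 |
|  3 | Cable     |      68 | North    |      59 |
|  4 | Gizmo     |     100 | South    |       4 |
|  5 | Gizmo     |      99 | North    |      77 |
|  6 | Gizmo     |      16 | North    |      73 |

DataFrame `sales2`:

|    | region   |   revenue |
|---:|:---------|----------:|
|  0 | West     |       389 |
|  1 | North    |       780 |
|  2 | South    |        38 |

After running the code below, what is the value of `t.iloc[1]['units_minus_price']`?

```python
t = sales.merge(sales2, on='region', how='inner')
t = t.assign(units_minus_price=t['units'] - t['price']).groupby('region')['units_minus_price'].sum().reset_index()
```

merge on 'region' (how='inner') → 7 rows:
  product  price region  units  revenue
0   Cable    102   West     50      389
1   Cable     22   West     38      389
2   Gizmo     87  South     67       38
3   Cable     68  North     59      780
4   Gizmo    100  South      4       38
5   Gizmo     99  North     77      780
6   Gizmo     16  North     73      780
add column units_minus_price = t['units'] - t['price']:
  product  price region  units  revenue  units_minus_price
0   Cable    102   West     50      389                -52
1   Cable     22   West     38      389                 16
2   Gizmo     87  South     67       38                -20
3   Cable     68  North     59      780                 -9
4   Gizmo    100  South      4       38                -96
5   Gizmo     99  North     77      780                -22
6   Gizmo     16  North     73      780                 57
group by region, sum of units_minus_price:
region
North     26
South   -116
West     -36
Name: units_minus_price, dtype: int64
reset_index():
  region  units_minus_price
0  North                 26
1  South               -116
2   West                -36

-116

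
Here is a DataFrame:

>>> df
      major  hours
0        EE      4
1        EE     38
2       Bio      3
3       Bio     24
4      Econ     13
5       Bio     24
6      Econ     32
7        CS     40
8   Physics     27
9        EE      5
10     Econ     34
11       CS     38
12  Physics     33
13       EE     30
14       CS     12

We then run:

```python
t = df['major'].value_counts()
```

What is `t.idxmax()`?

value_counts of major:
major
EE         4
Bio        3
Econ       3
CS         3
Physics    2
Name: count, dtype: int64
Then the label with the largest value: EE

EE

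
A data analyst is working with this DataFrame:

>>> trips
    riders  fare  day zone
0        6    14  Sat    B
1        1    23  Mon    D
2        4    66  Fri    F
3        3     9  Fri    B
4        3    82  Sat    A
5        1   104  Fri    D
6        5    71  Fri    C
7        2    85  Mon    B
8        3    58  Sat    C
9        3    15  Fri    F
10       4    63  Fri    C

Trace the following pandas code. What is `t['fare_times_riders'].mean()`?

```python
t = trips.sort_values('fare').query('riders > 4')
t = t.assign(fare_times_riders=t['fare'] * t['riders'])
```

219.5

sort by fare:
    riders  fare  day zone
3        3     9  Fri    B
0        6    14  Sat    B
9        3    15  Fri    F
1        1    23  Mon    D
8        3    58  Sat    C
10       4    63  Fri    C
2        4    66  Fri    F
6        5    71  Fri    C
4        3    82  Sat    A
7        2    85  Mon    B
5        1   104  Fri    D
filter rows where riders > 4:
   riders  fare  day zone
0       6    14  Sat    B
6       5    71  Fri    C
add column fare_times_riders = t['fare'] * t['riders']:
   riders  fare  day zone  fare_times_riders
0       6    14  Sat    B                 84
6       5    71  Fri    C                355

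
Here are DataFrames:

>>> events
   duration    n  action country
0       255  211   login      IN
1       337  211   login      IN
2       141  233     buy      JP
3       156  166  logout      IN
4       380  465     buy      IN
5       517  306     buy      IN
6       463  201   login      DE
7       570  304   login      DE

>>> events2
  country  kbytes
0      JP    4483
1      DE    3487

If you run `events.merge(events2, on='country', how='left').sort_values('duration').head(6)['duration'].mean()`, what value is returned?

288.666666667

merge on 'country' (how='left') → 8 rows:
   duration    n  action country  kbytes
0       255  211   login      IN     NaN
1       337  211   login      IN     NaN
2       141  233     buy      JP  4483.0
3       156  166  logout      IN     NaN
4       380  465     buy      IN     NaN
5       517  306     buy      IN     NaN
6       463  201   login      DE  3487.0
7       570  304   login      DE  3487.0
sort by duration:
   duration    n  action country  kbytes
2       141  233     buy      JP  4483.0
3       156  166  logout      IN     NaN
0       255  211   login      IN     NaN
1       337  211   login      IN     NaN
4       380  465     buy      IN     NaN
6       463  201   login      DE  3487.0
5       517  306     buy      IN     NaN
7       570  304   login      DE  3487.0
take first 6 rows:
   duration    n  action country  kbytes
2       141  233     buy      JP  4483.0
3       156  166  logout      IN     NaN
0       255  211   login      IN     NaN
1       337  211   login      IN     NaN
4       380  465     buy      IN     NaN
6       463  201   login      DE  3487.0
So mean() = 288.666666667.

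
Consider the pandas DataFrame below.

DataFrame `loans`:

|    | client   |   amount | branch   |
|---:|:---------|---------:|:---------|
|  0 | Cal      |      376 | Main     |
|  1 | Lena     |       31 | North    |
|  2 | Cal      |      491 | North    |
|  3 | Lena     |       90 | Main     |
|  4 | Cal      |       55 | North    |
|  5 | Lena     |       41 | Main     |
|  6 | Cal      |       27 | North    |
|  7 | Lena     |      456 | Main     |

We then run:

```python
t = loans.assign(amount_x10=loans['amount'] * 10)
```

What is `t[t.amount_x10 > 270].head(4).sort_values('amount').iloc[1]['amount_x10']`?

900

add column amount_x10 = loans['amount'] * 10:
  client  amount branch  amount_x10
0    Cal     376   Main        3760
1   Lena      31  North         310
2    Cal     491  North        4910
3   Lena      90   Main         900
4    Cal      55  North         550
5   Lena      41   Main         410
6    Cal      27  North         270
7   Lena     456   Main        4560
filter rows where amount_x10 > 270:
  client  amount branch  amount_x10
0    Cal     376   Main        3760
1   Lena      31  North         310
2    Cal     491  North        4910
3   Lena      90   Main         900
4    Cal      55  North         550
5   Lena      41   Main         410
7   Lena     456   Main        4560
take first 4 rows:
  client  amount branch  amount_x10
0    Cal     376   Main        3760
1   Lena      31  North         310
2    Cal     491  North        4910
3   Lena      90   Main         900
sort by amount:
  client  amount branch  amount_x10
1   Lena      31  North         310
3   Lena      90   Main         900
0    Cal     376   Main        3760
2    Cal     491  North        4910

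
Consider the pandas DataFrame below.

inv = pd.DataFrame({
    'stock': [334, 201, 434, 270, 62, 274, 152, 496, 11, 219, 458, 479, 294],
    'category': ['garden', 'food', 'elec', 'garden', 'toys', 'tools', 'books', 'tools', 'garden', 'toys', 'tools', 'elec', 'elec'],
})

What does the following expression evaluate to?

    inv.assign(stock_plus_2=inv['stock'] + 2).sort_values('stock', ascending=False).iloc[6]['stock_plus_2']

add column stock_plus_2 = inv['stock'] + 2:
    stock category  stock_plus_2
0     334   garden           336
1     201     food           203
2     434     elec           436
3     270   garden           272
4      62     toys            64
5     274    tools           276
6     152    books           154
7     496    tools           498
8      11   garden            13
9     219     toys           221
10    458    tools           460
11    479     elec           481
12    294     elec           296
sort by stock descending:
    stock category  stock_plus_2
7     496    tools           498
11    479     elec           481
10    458    tools           460
2     434     elec           436
0     334   garden           336
12    294     elec           296
5     274    tools           276
3     270   garden           272
9     219     toys           221
1     201     food           203
6     152    books           154
4      62     toys            64
8      11   garden            13
Taking the value at position 6, column 'stock_plus_2' gives 276.

276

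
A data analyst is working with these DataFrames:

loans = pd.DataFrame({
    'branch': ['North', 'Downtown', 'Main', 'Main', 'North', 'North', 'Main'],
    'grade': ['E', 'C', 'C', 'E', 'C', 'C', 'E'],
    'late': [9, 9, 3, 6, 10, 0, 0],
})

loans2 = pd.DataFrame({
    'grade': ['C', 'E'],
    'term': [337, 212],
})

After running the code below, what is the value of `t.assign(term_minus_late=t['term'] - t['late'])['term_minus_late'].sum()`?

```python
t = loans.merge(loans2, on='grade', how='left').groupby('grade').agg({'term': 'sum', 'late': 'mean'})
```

merge on 'grade' (how='left') → 7 rows:
     branch grade  late  term
0     North     E     9   212
1  Downtown     C     9   337
2      Main     C     3   337
3      Main     E     6   212
4     North     C    10   337
5     North     C     0   337
6      Main     E     0   212
group by grade: sum(term), mean(late):
       term  late
grade            
C      1348   5.5
E       636   5.0
add column term_minus_late = t['term'] - t['late']:
       term  late  term_minus_late
grade                             
C      1348   5.5           1342.5
E       636   5.0            631.0

1973.5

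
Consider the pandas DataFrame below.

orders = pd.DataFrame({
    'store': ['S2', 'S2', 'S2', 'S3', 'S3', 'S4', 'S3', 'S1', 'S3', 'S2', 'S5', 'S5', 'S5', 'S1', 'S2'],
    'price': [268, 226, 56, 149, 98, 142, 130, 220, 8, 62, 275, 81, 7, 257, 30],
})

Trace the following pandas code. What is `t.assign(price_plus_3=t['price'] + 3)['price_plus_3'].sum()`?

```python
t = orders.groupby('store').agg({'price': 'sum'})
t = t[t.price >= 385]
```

1513

group by store, sum of price:
       price
store       
S1       477
S2       642
S3       385
S4       142
S5       363
filter rows where price >= 385:
       price
store       
S1       477
S2       642
S3       385
add column price_plus_3 = t['price'] + 3:
       price  price_plus_3
store                     
S1       477           480
S2       642           645
S3       385           388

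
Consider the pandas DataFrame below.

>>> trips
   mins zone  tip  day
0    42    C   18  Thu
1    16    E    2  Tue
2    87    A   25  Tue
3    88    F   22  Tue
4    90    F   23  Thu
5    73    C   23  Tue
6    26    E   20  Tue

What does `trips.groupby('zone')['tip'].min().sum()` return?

group by zone, min of tip:
zone
A    25
C    18
E     2
F    22
Name: tip, dtype: int64

67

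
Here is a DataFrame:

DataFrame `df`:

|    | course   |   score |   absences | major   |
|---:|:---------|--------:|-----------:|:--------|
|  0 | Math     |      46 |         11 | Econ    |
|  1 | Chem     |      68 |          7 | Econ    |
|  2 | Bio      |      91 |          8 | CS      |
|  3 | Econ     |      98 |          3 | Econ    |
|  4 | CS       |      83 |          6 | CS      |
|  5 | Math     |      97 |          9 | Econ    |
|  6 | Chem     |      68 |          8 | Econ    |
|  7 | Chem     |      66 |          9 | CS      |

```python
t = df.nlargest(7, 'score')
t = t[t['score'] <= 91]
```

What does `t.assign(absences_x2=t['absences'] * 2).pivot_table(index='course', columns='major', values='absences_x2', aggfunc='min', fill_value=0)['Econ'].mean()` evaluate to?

take 7 rows with largest score:
  course  score  absences major
3   Econ     98         3  Econ
5   Math     97         9  Econ
2    Bio     91         8    CS
4     CS     83         6    CS
1   Chem     68         7  Econ
6   Chem     68         8  Econ
7   Chem     66         9    CS
filter rows where score <= 91:
  course  score  absences major
2    Bio     91         8    CS
4     CS     83         6    CS
1   Chem     68         7  Econ
6   Chem     68         8  Econ
7   Chem     66         9    CS
add column absences_x2 = t['absences'] * 2:
  course  score  absences major  absences_x2
2    Bio     91         8    CS           16
4     CS     83         6    CS           12
1   Chem     68         7  Econ           14
6   Chem     68         8  Econ           16
7   Chem     66         9    CS           18
pivot: rows=course, cols=major, min(absences_x2):
major   CS  Econ
course          
Bio     16     0
CS      12     0
Chem    18    14
Reading off the mean of column 'Econ', we get 4.66666666667.

4.66666666667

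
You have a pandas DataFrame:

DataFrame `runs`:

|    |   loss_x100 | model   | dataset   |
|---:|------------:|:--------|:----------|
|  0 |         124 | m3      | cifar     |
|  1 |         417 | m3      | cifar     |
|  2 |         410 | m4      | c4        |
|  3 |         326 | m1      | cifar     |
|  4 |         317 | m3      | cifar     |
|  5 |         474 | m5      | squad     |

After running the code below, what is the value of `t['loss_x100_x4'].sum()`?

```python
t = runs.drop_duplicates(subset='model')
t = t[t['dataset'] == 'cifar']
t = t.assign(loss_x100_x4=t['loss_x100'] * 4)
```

drop duplicate model (keep=first):
   loss_x100 model dataset
0        124    m3   cifar
2        410    m4      c4
3        326    m1   cifar
5        474    m5   squad
filter rows where dataset == 'cifar':
   loss_x100 model dataset
0        124    m3   cifar
3        326    m1   cifar
add column loss_x100_x4 = t['loss_x100'] * 4:
   loss_x100 model dataset  loss_x100_x4
0        124    m3   cifar           496
3        326    m1   cifar          1304

1800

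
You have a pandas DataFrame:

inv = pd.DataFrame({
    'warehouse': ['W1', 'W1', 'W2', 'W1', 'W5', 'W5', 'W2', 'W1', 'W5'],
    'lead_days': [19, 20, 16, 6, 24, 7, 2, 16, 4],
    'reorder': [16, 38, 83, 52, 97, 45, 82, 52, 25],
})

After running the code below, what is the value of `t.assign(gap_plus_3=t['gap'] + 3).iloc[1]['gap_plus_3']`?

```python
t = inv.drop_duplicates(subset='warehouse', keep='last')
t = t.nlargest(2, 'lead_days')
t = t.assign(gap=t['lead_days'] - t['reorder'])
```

drop duplicate warehouse (keep=last):
  warehouse  lead_days  reorder
6        W2          2       82
7        W1         16       52
8        W5          4       25
take 2 rows with largest lead_days:
  warehouse  lead_days  reorder
7        W1         16       52
8        W5          4       25
add column gap = t['lead_days'] - t['reorder']:
  warehouse  lead_days  reorder  gap
7        W1         16       52  -36
8        W5          4       25  -21
add column gap_plus_3 = t['gap'] + 3:
  warehouse  lead_days  reorder  gap  gap_plus_3
7        W1         16       52  -36         -33
8        W5          4       25  -21         -18
The value at position 1, column 'gap_plus_3' is -18.

-18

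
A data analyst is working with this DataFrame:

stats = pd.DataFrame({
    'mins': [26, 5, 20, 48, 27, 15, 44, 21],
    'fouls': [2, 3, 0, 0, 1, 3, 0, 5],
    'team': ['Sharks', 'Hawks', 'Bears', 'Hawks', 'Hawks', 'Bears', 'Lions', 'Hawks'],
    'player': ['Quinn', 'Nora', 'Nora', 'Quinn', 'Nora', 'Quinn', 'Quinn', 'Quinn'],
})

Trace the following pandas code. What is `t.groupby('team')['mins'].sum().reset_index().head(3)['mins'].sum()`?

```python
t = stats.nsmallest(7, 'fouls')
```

159

take 7 rows with smallest fouls:
   mins  fouls    team player
2    20      0   Bears   Nora
3    48      0   Hawks  Quinn
6    44      0   Lions  Quinn
4    27      1   Hawks   Nora
0    26      2  Sharks  Quinn
1     5      3   Hawks   Nora
5    15      3   Bears  Quinn
group by team, sum of mins:
team
Bears     35
Hawks     80
Lions     44
Sharks    26
Name: mins, dtype: int64
reset_index():
     team  mins
0   Bears    35
1   Hawks    80
2   Lions    44
3  Sharks    26
take first 3 rows:
    team  mins
0  Bears    35
1  Hawks    80
2  Lions    44
So sum() = 159.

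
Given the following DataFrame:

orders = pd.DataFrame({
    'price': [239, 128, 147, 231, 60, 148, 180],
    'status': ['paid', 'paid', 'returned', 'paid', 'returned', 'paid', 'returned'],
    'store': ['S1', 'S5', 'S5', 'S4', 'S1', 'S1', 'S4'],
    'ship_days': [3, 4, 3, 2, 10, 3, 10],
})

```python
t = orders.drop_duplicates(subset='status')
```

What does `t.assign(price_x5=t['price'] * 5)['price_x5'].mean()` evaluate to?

drop duplicate status (keep=first):
   price    status store  ship_days
0    239      paid    S1          3
2    147  returned    S5          3
add column price_x5 = t['price'] * 5:
   price    status store  ship_days  price_x5
0    239      paid    S1          3      1195
2    147  returned    S5          3       735
So mean() = 965.0.

965.0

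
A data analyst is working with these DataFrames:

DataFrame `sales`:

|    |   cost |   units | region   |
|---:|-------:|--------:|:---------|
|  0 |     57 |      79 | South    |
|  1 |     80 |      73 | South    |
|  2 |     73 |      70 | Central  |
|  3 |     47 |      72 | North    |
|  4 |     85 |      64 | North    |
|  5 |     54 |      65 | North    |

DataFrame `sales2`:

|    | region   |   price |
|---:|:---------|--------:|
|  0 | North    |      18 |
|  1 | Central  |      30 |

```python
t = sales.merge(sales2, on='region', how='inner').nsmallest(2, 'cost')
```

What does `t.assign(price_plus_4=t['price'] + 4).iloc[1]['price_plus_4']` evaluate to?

merge on 'region' (how='inner') → 4 rows:
   cost  units   region  price
0    73     70  Central     30
1    47     72    North     18
2    85     64    North     18
3    54     65    North     18
take 2 rows with smallest cost:
   cost  units region  price
1    47     72  North     18
3    54     65  North     18
add column price_plus_4 = t['price'] + 4:
   cost  units region  price  price_plus_4
1    47     72  North     18            22
3    54     65  North     18            22

22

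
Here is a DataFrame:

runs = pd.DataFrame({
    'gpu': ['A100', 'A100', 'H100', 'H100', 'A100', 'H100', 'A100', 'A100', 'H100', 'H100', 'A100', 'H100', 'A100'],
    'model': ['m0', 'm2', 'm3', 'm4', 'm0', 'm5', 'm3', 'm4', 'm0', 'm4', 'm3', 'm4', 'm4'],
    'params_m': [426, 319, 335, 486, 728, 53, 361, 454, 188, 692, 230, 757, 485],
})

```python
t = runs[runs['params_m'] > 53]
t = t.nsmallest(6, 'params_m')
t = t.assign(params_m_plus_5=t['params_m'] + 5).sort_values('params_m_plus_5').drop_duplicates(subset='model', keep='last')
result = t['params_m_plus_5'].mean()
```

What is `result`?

373.666666667

filter rows where params_m > 53:
     gpu model  params_m
0   A100    m0       426
1   A100    m2       319
2   H100    m3       335
3   H100    m4       486
4   A100    m0       728
6   A100    m3       361
7   A100    m4       454
8   H100    m0       188
9   H100    m4       692
10  A100    m3       230
11  H100    m4       757
12  A100    m4       485
take 6 rows with smallest params_m:
     gpu model  params_m
8   H100    m0       188
10  A100    m3       230
1   A100    m2       319
2   H100    m3       335
6   A100    m3       361
0   A100    m0       426
add column params_m_plus_5 = t['params_m'] + 5:
     gpu model  params_m  params_m_plus_5
8   H100    m0       188              193
10  A100    m3       230              235
1   A100    m2       319              324
2   H100    m3       335              340
6   A100    m3       361              366
0   A100    m0       426              431
sort by params_m_plus_5:
     gpu model  params_m  params_m_plus_5
8   H100    m0       188              193
10  A100    m3       230              235
1   A100    m2       319              324
2   H100    m3       335              340
6   A100    m3       361              366
0   A100    m0       426              431
drop duplicate model (keep=last):
    gpu model  params_m  params_m_plus_5
1  A100    m2       319              324
6  A100    m3       361              366
0  A100    m0       426              431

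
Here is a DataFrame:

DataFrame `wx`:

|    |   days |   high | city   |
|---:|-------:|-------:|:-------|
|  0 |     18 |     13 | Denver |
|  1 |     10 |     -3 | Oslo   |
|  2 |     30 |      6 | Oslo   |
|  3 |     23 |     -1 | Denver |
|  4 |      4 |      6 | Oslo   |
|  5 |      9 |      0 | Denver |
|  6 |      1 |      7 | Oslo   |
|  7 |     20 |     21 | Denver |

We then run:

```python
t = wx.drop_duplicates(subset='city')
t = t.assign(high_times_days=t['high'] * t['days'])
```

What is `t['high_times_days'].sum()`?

drop duplicate city (keep=first):
   days  high    city
0    18    13  Denver
1    10    -3    Oslo
add column high_times_days = t['high'] * t['days']:
   days  high    city  high_times_days
0    18    13  Denver              234
1    10    -3    Oslo              -30
Hence 204.

204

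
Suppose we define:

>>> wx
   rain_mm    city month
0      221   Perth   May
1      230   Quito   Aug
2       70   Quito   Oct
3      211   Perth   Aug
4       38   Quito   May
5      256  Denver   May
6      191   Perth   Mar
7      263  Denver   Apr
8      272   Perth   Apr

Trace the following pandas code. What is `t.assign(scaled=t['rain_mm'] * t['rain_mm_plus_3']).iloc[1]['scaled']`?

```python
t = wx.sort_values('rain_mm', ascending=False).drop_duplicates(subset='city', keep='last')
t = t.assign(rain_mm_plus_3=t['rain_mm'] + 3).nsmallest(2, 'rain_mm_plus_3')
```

sort by rain_mm descending:
   rain_mm    city month
8      272   Perth   Apr
7      263  Denver   Apr
5      256  Denver   May
1      230   Quito   Aug
0      221   Perth   May
3      211   Perth   Aug
6      191   Perth   Mar
2       70   Quito   Oct
4       38   Quito   May
drop duplicate city (keep=last):
   rain_mm    city month
5      256  Denver   May
6      191   Perth   Mar
4       38   Quito   May
add column rain_mm_plus_3 = t['rain_mm'] + 3:
   rain_mm    city month  rain_mm_plus_3
5      256  Denver   May             259
6      191   Perth   Mar             194
4       38   Quito   May              41
take 2 rows with smallest rain_mm_plus_3:
   rain_mm   city month  rain_mm_plus_3
4       38  Quito   May              41
6      191  Perth   Mar             194
add column scaled = t['rain_mm'] * t['rain_mm_plus_3']:
   rain_mm   city month  rain_mm_plus_3  scaled
4       38  Quito   May              41    1558
6      191  Perth   Mar             194   37054

37054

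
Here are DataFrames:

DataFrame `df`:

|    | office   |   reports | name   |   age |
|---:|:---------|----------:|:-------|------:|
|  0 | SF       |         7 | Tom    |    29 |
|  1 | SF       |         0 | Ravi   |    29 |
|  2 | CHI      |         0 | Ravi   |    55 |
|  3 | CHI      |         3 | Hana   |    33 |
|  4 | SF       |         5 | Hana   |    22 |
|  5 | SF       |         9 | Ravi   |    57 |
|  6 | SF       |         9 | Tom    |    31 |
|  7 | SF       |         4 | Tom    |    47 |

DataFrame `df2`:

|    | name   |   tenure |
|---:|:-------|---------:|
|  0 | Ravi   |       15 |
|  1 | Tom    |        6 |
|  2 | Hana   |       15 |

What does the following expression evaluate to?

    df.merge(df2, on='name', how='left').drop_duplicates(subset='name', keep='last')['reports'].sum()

18

merge on 'name' (how='left') → 8 rows:
  office  reports  name  age  tenure
0     SF        7   Tom   29       6
1     SF        0  Ravi   29      15
2    CHI        0  Ravi   55      15
3    CHI        3  Hana   33      15
4     SF        5  Hana   22      15
5     SF        9  Ravi   57      15
6     SF        9   Tom   31       6
7     SF        4   Tom   47       6
drop duplicate name (keep=last):
  office  reports  name  age  tenure
4     SF        5  Hana   22      15
5     SF        9  Ravi   57      15
7     SF        4   Tom   47       6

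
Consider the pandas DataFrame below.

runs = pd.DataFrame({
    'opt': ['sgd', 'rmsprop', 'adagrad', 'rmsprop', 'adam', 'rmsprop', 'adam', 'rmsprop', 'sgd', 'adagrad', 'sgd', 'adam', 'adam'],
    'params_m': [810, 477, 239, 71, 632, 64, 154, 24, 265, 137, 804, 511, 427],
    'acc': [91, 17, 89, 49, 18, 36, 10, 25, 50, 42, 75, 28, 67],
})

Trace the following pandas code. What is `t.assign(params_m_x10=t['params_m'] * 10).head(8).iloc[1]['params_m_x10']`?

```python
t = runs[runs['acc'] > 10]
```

filter rows where acc > 10:
        opt  params_m  acc
0       sgd       810   91
1   rmsprop       477   17
2   adagrad       239   89
3   rmsprop        71   49
4      adam       632   18
5   rmsprop        64   36
7   rmsprop        24   25
8       sgd       265   50
9   adagrad       137   42
10      sgd       804   75
11     adam       511   28
12     adam       427   67
add column params_m_x10 = t['params_m'] * 10:
        opt  params_m  acc  params_m_x10
0       sgd       810   91          8100
1   rmsprop       477   17          4770
2   adagrad       239   89          2390
3   rmsprop        71   49           710
4      adam       632   18          6320
5   rmsprop        64   36           640
7   rmsprop        24   25           240
8       sgd       265   50          2650
9   adagrad       137   42          1370
10      sgd       804   75          8040
11     adam       511   28          5110
12     adam       427   67          4270
take first 8 rows:
       opt  params_m  acc  params_m_x10
0      sgd       810   91          8100
1  rmsprop       477   17          4770
2  adagrad       239   89          2390
3  rmsprop        71   49           710
4     adam       632   18          6320
5  rmsprop        64   36           640
7  rmsprop        24   25           240
8      sgd       265   50          2650
Taking the value at position 1, column 'params_m_x10' gives 4770.

4770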